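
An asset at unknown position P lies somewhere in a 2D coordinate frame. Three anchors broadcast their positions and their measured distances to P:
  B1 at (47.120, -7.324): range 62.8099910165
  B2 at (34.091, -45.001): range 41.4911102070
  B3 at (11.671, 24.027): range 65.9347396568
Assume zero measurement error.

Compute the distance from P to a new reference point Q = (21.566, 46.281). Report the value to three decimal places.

90.136

eq1: (x − 47.120)² + (y + 7.324)² = 62.8099910165²
eq2: (x − 34.091)² + (y + 45.001)² = 41.4911102070²
eq3: (x − 11.671)² + (y − 24.027)² = 65.9347396568²
eq2−eq1, eq2−eq3 (x²,y² cancel):
  26.058·x + 75.354·y = -3136.933651
  -44.840·x + 138.056·y = -5099.654979
det = 26.058·138.056 − 75.354·-44.840 = 6976.336608
x = (-3136.933651·138.056 − 75.354·-5099.654979) / 6976.336608 = -6.994088
y = (26.058·-5099.654979 − -3136.933651·-44.840) / 6976.336608 = -39.210682
|P − Q| = √((-6.994088 − 21.566)² + (-39.210682 − 46.281)²) = 90.136043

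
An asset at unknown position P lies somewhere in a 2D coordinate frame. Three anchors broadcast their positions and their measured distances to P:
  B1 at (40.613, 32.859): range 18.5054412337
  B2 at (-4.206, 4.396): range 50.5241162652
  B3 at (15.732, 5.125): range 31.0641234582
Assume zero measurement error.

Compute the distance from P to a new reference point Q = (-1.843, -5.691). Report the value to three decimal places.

eq1: (x − 40.613)² + (y − 32.859)² = 18.5054412337²
eq2: (x + 4.206)² + (y − 4.396)² = 50.5241162652²
eq3: (x − 15.732)² + (y − 5.125)² = 31.0641234582²
eq2−eq1, eq2−eq3 (x²,y² cancel):
  89.638·x + 56.926·y = 4902.349367
  39.876·x + 1.458·y = 1824.452755
det = 89.638·1.458 − 56.926·39.876 = -2139.288972
x = (4902.349367·1.458 − 56.926·1824.452755) / -2139.288972 = 45.207157
y = (89.638·1824.452755 − 4902.349367·39.876) / -2139.288972 = 14.932900
|P − Q| = √((45.207157 − -1.843)² + (14.932900 − -5.691)²) = 51.371806

51.372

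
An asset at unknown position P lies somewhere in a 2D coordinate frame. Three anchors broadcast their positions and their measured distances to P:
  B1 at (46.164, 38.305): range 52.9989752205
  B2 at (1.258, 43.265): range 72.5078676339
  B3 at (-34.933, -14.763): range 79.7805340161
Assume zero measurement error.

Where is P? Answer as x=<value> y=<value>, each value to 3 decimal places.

eq1: (x − 46.164)² + (y − 38.305)² = 52.9989752205²
eq2: (x − 1.258)² + (y − 43.265)² = 72.5078676339²
eq3: (x + 34.933)² + (y + 14.763)² = 79.7805340161²
eq2−eq3, eq2−eq1 (x²,y² cancel):
  -72.382·x − 116.056·y = -1542.724870
  89.812·x − 9.920·y = 4173.444626
det = -72.382·-9.920 − -116.056·89.812 = 11141.250912
x = (-1542.724870·-9.920 − -116.056·4173.444626) / 11141.250912 = 44.847488
y = (-72.382·4173.444626 − -1542.724870·89.812) / 11141.250912 = -14.677621

x=44.847 y=-14.678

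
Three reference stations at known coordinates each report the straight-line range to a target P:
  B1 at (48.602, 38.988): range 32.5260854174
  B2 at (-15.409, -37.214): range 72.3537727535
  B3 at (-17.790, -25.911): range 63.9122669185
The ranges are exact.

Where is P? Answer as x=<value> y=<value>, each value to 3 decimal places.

x=18.482 y=26.712

eq1: (x − 48.602)² + (y − 38.988)² = 32.5260854174²
eq2: (x + 15.409)² + (y + 37.214)² = 72.3537727535²
eq3: (x + 17.790)² + (y + 25.911)² = 63.9122669185²
eq1−eq2, eq1−eq3 (x²,y² cancel):
  -128.022·x − 152.404·y = -6437.021670
  -132.784·x − 129.798·y = -5921.186157
det = -128.022·-129.798 − -152.404·-132.784 = -3619.813180
x = (-6437.021670·-129.798 − -152.404·-5921.186157) / -3619.813180 = 18.481594
y = (-128.022·-5921.186157 − -6437.021670·-132.784) / -3619.813180 = 26.711708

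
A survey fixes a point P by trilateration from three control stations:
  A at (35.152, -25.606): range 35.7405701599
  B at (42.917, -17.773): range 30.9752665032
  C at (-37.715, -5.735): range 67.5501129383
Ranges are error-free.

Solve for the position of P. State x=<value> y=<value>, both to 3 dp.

eq1: (x − 35.152)² + (y + 25.606)² = 35.7405701599²
eq2: (x − 42.917)² + (y + 17.773)² = 30.9752665032²
eq3: (x + 37.715)² + (y + 5.735)² = 67.5501129383²
eq1−eq2, eq1−eq3 (x²,y² cancel):
  15.530·x + 15.666·y = 584.339298
  -145.734·x + 39.742·y = -3721.648293
det = 15.530·39.742 − 15.666·-145.734 = 2900.262104
x = (584.339298·39.742 − 15.666·-3721.648293) / 2900.262104 = 28.109926
y = (15.530·-3721.648293 − 584.339298·-145.734) / 2900.262104 = 9.433942

x=28.110 y=9.434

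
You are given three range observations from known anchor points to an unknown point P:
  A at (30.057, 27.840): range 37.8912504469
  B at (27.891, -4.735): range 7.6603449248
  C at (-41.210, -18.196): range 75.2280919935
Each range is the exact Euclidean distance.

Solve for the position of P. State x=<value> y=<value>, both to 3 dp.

eq1: (x − 30.057)² + (y − 27.840)² = 37.8912504469²
eq2: (x − 27.891)² + (y + 4.735)² = 7.6603449248²
eq3: (x + 41.210)² + (y + 18.196)² = 75.2280919935²
eq2−eq3, eq2−eq1 (x²,y² cancel):
  -138.202·x − 26.922·y = -4371.554531
  4.332·x + 65.150·y = -498.905233
det = -138.202·65.150 − -26.922·4.332 = -8887.234196
x = (-4371.554531·65.150 − -26.922·-498.905233) / -8887.234196 = 33.558056
y = (-138.202·-498.905233 − -4371.554531·4.332) / -8887.234196 = -9.889159

x=33.558 y=-9.889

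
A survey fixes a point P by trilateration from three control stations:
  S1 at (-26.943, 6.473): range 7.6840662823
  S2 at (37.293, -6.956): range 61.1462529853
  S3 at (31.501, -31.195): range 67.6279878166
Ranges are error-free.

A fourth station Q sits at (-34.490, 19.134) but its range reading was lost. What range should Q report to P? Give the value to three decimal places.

eq1: (x + 26.943)² + (y − 6.473)² = 7.6840662823²
eq2: (x − 37.293)² + (y + 6.956)² = 61.1462529853²
eq3: (x − 31.501)² + (y + 31.195)² = 67.6279878166²
eq1−eq2, eq1−eq3 (x²,y² cancel):
  128.472·x − 26.858·y = -3008.490573
  116.888·x − 75.336·y = -3316.883813
det = 128.472·-75.336 − -26.858·116.888 = -6539.188688
x = (-3008.490573·-75.336 − -26.858·-3316.883813) / -6539.188688 = -21.036674
y = (128.472·-3316.883813 − -3008.490573·116.888) / -6539.188688 = 11.388301
|P − Q| = √((-21.036674 − -34.490)² + (11.388301 − 19.134)²) = 15.523783

15.524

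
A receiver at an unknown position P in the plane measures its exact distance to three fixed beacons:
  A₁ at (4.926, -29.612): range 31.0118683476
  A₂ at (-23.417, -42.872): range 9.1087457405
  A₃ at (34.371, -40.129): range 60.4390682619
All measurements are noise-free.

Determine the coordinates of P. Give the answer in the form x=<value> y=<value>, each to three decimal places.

x=-25.764 y=-34.071

eq1: (x − 4.926)² + (y + 29.612)² = 31.0118683476²
eq2: (x + 23.417)² + (y + 42.872)² = 9.1087457405²
eq3: (x − 34.371)² + (y + 40.129)² = 60.4390682619²
eq3−eq1, eq3−eq2 (x²,y² cancel):
  -58.890·x + 21.034·y = 800.578732
  -115.576·x − 5.486·y = 3164.573714
det = -58.890·-5.486 − 21.034·-115.576 = 2754.096124
x = (800.578732·-5.486 − 21.034·3164.573714) / 2754.096124 = -25.763668
y = (-58.890·3164.573714 − 800.578732·-115.576) / 2754.096124 = -34.070727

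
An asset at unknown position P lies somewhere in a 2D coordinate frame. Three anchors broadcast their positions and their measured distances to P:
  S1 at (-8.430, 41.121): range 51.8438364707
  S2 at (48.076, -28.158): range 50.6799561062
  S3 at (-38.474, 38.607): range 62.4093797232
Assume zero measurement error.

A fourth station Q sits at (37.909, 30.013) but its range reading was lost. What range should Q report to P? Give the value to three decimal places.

54.494

eq1: (x + 8.430)² + (y − 41.121)² = 51.8438364707²
eq2: (x − 48.076)² + (y + 28.158)² = 50.6799561062²
eq3: (x + 38.474)² + (y − 38.607)² = 62.4093797232²
eq2−eq3, eq2−eq1 (x²,y² cancel):
  -173.100·x + 133.530·y = -1459.898342
  -113.012·x + 138.558·y = -1461.498628
det = -173.100·138.558 − 133.530·-113.012 = -8893.897440
x = (-1459.898342·138.558 − 133.530·-1461.498628) / -8893.897440 = 0.801300
y = (-173.100·-1461.498628 − -1459.898342·-113.012) / -8893.897440 = -9.894355
|P − Q| = √((0.801300 − 37.909)² + (-9.894355 − 30.013)²) = 54.493838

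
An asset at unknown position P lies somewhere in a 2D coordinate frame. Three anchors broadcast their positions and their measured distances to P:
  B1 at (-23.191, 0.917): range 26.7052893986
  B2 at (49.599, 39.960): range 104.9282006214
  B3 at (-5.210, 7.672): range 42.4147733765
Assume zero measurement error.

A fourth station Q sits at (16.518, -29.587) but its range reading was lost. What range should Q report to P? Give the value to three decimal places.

eq1: (x + 23.191)² + (y − 0.917)² = 26.7052893986²
eq2: (x − 49.599)² + (y − 39.960)² = 104.9282006214²
eq3: (x + 5.210)² + (y − 7.672)² = 42.4147733765²
eq2−eq1, eq2−eq3 (x²,y² cancel):
  -145.580·x − 78.086·y = 6778.555773
  -109.618·x − 64.576·y = 5240.055568
det = -145.580·-64.576 − -78.086·-109.618 = 841.342932
x = (6778.555773·-64.576 − -78.086·5240.055568) / 841.342932 = -33.942210
y = (-145.580·5240.055568 − 6778.555773·-109.618) / 841.342932 = -23.528531
|P − Q| = √((-33.942210 − 16.518)² + (-23.528531 − -29.587)²) = 50.822612

50.823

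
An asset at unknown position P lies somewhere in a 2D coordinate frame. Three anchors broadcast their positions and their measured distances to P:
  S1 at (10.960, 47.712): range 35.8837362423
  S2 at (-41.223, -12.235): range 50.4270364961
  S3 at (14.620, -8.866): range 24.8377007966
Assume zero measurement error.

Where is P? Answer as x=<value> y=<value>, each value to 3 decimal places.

x=2.532 y=12.832

eq1: (x − 10.960)² + (y − 47.712)² = 35.8837362423²
eq2: (x + 41.223)² + (y + 12.235)² = 50.4270364961²
eq3: (x − 14.620)² + (y + 8.866)² = 24.8377007966²
eq3−eq2, eq3−eq1 (x²,y² cancel):
  -111.686·x − 6.738·y = -369.294031
  -7.320·x + 113.156·y = 1433.475042
det = -111.686·113.156 − -6.738·-7.320 = -12687.263176
x = (-369.294031·113.156 − -6.738·1433.475042) / -12687.263176 = 2.532389
y = (-111.686·1433.475042 − -369.294031·-7.320) / -12687.263176 = 12.831950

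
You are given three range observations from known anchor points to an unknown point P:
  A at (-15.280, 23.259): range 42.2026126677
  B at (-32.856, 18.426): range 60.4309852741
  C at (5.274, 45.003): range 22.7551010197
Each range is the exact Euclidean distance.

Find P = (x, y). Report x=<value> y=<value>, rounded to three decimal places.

x=25.419 y=34.422

eq1: (x + 15.280)² + (y − 23.259)² = 42.2026126677²
eq2: (x + 32.856)² + (y − 18.426)² = 60.4309852741²
eq3: (x − 5.274)² + (y − 45.003)² = 22.7551010197²
eq1−eq2, eq1−eq3 (x²,y² cancel):
  -35.152·x − 9.666·y = -1226.268734
  41.108·x + 43.488·y = 2541.891498
det = -35.152·43.488 − -9.666·41.108 = -1131.340248
x = (-1226.268734·43.488 − -9.666·2541.891498) / -1131.340248 = 25.419454
y = (-35.152·2541.891498 − -1226.268734·41.108) / -1131.340248 = 34.422107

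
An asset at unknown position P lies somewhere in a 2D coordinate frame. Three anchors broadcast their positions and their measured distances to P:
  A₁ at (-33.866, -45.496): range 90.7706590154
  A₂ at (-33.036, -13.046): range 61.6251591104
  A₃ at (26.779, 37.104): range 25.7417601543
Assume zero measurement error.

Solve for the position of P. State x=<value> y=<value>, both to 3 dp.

x=1.064 y=38.285

eq1: (x + 33.866)² + (y + 45.496)² = 90.7706590154²
eq2: (x + 33.036)² + (y + 13.046)² = 61.6251591104²
eq3: (x − 26.779)² + (y − 37.104)² = 25.7417601543²
eq1−eq2, eq1−eq3 (x²,y² cancel):
  1.660·x + 64.900·y = 2486.435743
  121.290·x + 165.200·y = 6453.704007
det = 1.660·165.200 − 64.900·121.290 = -7597.489000
x = (2486.435743·165.200 − 64.900·6453.704007) / -7597.489000 = 1.064326
y = (1.660·6453.704007 − 2486.435743·121.290) / -7597.489000 = 38.284576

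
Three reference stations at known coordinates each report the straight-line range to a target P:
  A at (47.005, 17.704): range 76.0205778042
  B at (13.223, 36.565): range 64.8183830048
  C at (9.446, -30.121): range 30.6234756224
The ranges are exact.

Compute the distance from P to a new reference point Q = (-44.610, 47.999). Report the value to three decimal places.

72.108

eq1: (x − 47.005)² + (y − 17.704)² = 76.0205778042²
eq2: (x − 13.223)² + (y − 36.565)² = 64.8183830048²
eq3: (x − 9.446)² + (y + 30.121)² = 30.6234756224²
eq1−eq2, eq1−eq3 (x²,y² cancel):
  -67.564·x + 37.722·y = 566.650787
  -75.118·x − 95.650·y = 3314.930906
det = -67.564·-95.650 − 37.722·-75.118 = 9296.097796
x = (566.650787·-95.650 − 37.722·3314.930906) / 9296.097796 = -19.281851
y = (-67.564·3314.930906 − 566.650787·-75.118) / 9296.097796 = -19.514029
|P − Q| = √((-19.281851 − -44.610)² + (-19.514029 − 47.999)²) = 72.107726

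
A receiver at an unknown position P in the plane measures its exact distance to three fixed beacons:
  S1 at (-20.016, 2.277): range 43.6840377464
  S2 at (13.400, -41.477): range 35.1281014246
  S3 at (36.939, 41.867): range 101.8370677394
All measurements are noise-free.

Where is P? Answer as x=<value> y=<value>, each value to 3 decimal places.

eq1: (x + 20.016)² + (y − 2.277)² = 43.6840377464²
eq2: (x − 13.400)² + (y + 41.477)² = 35.1281014246²
eq3: (x − 36.939)² + (y − 41.867)² = 101.8370677394²
eq1−eq3, eq1−eq2 (x²,y² cancel):
  113.910·x + 79.180·y = -5750.982787
  66.832·x − 87.508·y = 2168.388188
det = 113.910·-87.508 − 79.180·66.832 = -15259.794040
x = (-5750.982787·-87.508 − 79.180·2168.388188) / -15259.794040 = -21.727949
y = (113.910·2168.388188 − -5750.982787·66.832) / -15259.794040 = -41.373480

x=-21.728 y=-41.373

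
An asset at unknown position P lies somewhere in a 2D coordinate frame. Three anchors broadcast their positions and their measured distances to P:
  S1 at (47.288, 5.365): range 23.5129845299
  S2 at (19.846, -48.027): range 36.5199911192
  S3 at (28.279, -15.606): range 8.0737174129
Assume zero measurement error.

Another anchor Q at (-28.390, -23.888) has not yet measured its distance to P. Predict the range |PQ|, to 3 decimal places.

65.289

eq1: (x − 47.288)² + (y − 5.365)² = 23.5129845299²
eq2: (x − 19.846)² + (y + 48.027)² = 36.5199911192²
eq3: (x − 28.279)² + (y + 15.606)² = 8.0737174129²
eq2−eq1, eq2−eq3 (x²,y² cancel):
  54.884·x + 106.784·y = 345.331034
  16.866·x + 64.842·y = -388.682530
det = 54.884·64.842 − 106.784·16.866 = 1757.769384
x = (345.331034·64.842 − 106.784·-388.682530) / 1757.769384 = 36.351202
y = (54.884·-388.682530 − 345.331034·16.866) / 1757.769384 = -15.449584
|P − Q| = √((36.351202 − -28.390)² + (-15.449584 − -23.888)²) = 65.288821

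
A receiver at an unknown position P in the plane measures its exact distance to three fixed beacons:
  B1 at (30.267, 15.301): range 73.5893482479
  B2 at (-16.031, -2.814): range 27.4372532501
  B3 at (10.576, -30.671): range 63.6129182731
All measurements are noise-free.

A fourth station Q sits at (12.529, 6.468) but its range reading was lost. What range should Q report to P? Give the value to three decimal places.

55.076

eq1: (x − 30.267)² + (y − 15.301)² = 73.5893482479²
eq2: (x + 16.031)² + (y + 2.814)² = 27.4372532501²
eq3: (x − 10.576)² + (y + 30.671)² = 63.6129182731²
eq1−eq2, eq1−eq3 (x²,y² cancel):
  -92.596·x − 36.230·y = 3777.288977
  -39.382·x − 91.944·y = 1271.138931
det = -92.596·-91.944 − -36.230·-39.382 = 7086.836764
x = (3777.288977·-91.944 − -36.230·1271.138931) / 7086.836764 = -42.507779
y = (-92.596·1271.138931 − 3777.288977·-39.382) / 7086.836764 = 4.382042
|P − Q| = √((-42.507779 − 12.529)² + (4.382042 − 6.468)²) = 55.076295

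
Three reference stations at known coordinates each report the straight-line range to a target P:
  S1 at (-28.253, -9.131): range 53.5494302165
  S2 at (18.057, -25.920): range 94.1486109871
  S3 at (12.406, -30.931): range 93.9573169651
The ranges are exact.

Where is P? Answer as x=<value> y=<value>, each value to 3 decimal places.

x=-48.882 y=40.286

eq1: (x + 28.253)² + (y + 9.131)² = 53.5494302165²
eq2: (x − 18.057)² + (y + 25.920)² = 94.1486109871²
eq3: (x − 12.406)² + (y + 30.931)² = 93.9573169651²
eq3−eq1, eq3−eq2 (x²,y² cancel):
  -81.318·x + 43.600·y = 5731.407508
  11.302·x + 10.022·y = -148.717488
det = -81.318·10.022 − 43.600·11.302 = -1307.736196
x = (5731.407508·10.022 − 43.600·-148.717488) / -1307.736196 = -48.881608
y = (-81.318·-148.717488 − 5731.407508·11.302) / -1307.736196 = 40.285617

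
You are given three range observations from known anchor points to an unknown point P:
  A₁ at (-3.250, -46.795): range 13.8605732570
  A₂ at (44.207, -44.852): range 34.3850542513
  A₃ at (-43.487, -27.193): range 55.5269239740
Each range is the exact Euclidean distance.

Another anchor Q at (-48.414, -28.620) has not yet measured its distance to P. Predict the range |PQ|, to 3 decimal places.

eq1: (x + 3.250)² + (y + 46.795)² = 13.8605732570²
eq2: (x − 44.207)² + (y + 44.852)² = 34.3850542513²
eq3: (x + 43.487)² + (y + 27.193)² = 55.5269239740²
eq2−eq3, eq2−eq1 (x²,y² cancel):
  -175.388·x + 35.318·y = -3236.289665
  -94.914·x − 3.886·y = -775.409763
det = -175.388·-3.886 − 35.318·-94.914 = 4033.730420
x = (-3236.289665·-3.886 − 35.318·-775.409763) / 4033.730420 = 9.906994
y = (-175.388·-775.409763 − -3236.289665·-94.914) / 4033.730420 = -42.435069
|P − Q| = √((9.906994 − -48.414)² + (-42.435069 − -28.620)²) = 59.934919

59.935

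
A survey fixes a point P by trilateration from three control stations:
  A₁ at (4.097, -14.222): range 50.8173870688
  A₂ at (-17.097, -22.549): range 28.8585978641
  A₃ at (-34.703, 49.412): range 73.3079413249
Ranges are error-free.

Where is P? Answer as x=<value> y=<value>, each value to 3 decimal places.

eq1: (x − 4.097)² + (y + 14.222)² = 50.8173870688²
eq2: (x + 17.097)² + (y + 22.549)² = 28.8585978641²
eq3: (x + 34.703)² + (y − 49.412)² = 73.3079413249²
eq1−eq2, eq1−eq3 (x²,y² cancel):
  -42.388·x − 16.654·y = 2331.302275
  -77.600·x + 127.268·y = 635.145827
det = -42.388·127.268 − -16.654·-77.600 = -6686.986384
x = (2331.302275·127.268 − -16.654·635.145827) / -6686.986384 = -45.951626
y = (-42.388·635.145827 − 2331.302275·-77.600) / -6686.986384 = -23.027787

x=-45.952 y=-23.028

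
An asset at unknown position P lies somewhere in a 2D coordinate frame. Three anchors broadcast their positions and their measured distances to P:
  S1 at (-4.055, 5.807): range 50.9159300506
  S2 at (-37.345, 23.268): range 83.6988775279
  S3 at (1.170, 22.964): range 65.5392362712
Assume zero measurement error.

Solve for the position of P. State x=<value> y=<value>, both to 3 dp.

eq1: (x + 4.055)² + (y − 5.807)² = 50.9159300506²
eq2: (x + 37.345)² + (y − 23.268)² = 83.6988775279²
eq3: (x − 1.170)² + (y − 22.964)² = 65.5392362712²
eq1−eq3, eq1−eq2 (x²,y² cancel):
  10.450·x + 34.314·y = -1224.409636
  -66.580·x + 34.922·y = -2527.185592
det = 10.450·34.922 − 34.314·-66.580 = 2649.561020
x = (-1224.409636·34.922 − 34.314·-2527.185592) / 2649.561020 = 16.591055
y = (10.450·-2527.185592 − -1224.409636·-66.580) / 2649.561020 = -40.735157

x=16.591 y=-40.735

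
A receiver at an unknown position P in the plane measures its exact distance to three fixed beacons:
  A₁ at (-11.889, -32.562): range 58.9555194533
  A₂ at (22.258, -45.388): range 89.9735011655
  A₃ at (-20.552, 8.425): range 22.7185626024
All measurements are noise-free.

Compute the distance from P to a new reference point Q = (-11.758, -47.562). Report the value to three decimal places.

eq1: (x + 11.889)² + (y + 32.562)² = 58.9555194533²
eq2: (x − 22.258)² + (y + 45.388)² = 89.9735011655²
eq3: (x + 20.552)² + (y − 8.425)² = 22.7185626024²
eq1−eq3, eq1−eq2 (x²,y² cancel):
  -17.326·x + 81.974·y = 2251.353351
  68.294·x − 25.652·y = -3265.620695
det = -17.326·-25.652 − 81.974·68.294 = -5153.885804
x = (2251.353351·-25.652 − 81.974·-3265.620695) / -5153.885804 = -40.735143
y = (-17.326·-3265.620695 − 2251.353351·68.294) / -5153.885804 = 18.854469
|P − Q| = √((-40.735143 − -11.758)² + (18.854469 − -47.562)²) = 72.462557

72.463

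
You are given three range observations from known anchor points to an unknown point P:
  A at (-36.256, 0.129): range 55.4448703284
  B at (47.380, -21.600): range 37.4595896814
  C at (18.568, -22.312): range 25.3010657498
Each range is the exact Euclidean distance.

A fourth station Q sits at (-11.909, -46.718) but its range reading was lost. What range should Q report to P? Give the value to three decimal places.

eq1: (x + 36.256)² + (y − 0.129)² = 55.4448703284²
eq2: (x − 47.380)² + (y + 21.600)² = 37.4595896814²
eq3: (x − 18.568)² + (y + 22.312)² = 25.3010657498²
eq1−eq2, eq1−eq3 (x²,y² cancel):
  167.272·x − 43.458·y = 3067.823010
  109.648·x − 44.882·y = 1962.071509
det = 167.272·-44.882 − -43.458·109.648 = -2742.419120
x = (3067.823010·-44.882 − -43.458·1962.071509) / -2742.419120 = 19.115360
y = (167.272·1962.071509 − 3067.823010·109.648) / -2742.419120 = 2.983144
|P − Q| = √((19.115360 − -11.909)² + (2.983144 − -46.718)²) = 58.589373

58.589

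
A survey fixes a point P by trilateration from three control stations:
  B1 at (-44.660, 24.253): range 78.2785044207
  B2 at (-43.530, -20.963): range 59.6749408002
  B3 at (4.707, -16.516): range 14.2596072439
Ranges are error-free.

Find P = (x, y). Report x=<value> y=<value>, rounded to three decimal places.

eq1: (x + 44.660)² + (y − 24.253)² = 78.2785044207²
eq2: (x + 43.530)² + (y + 20.963)² = 59.6749408002²
eq3: (x − 4.707)² + (y + 16.516)² = 14.2596072439²
eq3−eq2, eq3−eq1 (x²,y² cancel):
  -96.474·x − 8.894·y = -1318.387997
  -98.734·x + 81.538·y = -3636.398352
det = -96.474·81.538 − -8.894·-98.734 = -8744.437208
x = (-1318.387997·81.538 − -8.894·-3636.398352) / -8744.437208 = 15.991978
y = (-96.474·-3636.398352 − -1318.387997·-98.734) / -8744.437208 = -25.232976

x=15.992 y=-25.233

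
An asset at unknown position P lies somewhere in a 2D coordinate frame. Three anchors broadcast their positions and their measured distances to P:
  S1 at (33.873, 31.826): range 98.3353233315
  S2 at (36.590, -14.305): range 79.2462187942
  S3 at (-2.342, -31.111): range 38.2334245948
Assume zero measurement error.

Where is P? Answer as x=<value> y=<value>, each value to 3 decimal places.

eq1: (x − 33.873)² + (y − 31.826)² = 98.3353233315²
eq2: (x − 36.590)² + (y + 14.305)² = 79.2462187942²
eq3: (x + 2.342)² + (y + 31.111)² = 38.2334245948²
eq1−eq2, eq1−eq3 (x²,y² cancel):
  5.434·x − 92.262·y = 2773.059342
  -72.430·x − 125.874·y = 7021.145938
det = 5.434·-125.874 − -92.262·-72.430 = -7366.535976
x = (2773.059342·-125.874 − -92.262·7021.145938) / -7366.535976 = -40.552153
y = (5.434·7021.145938 − 2773.059342·-72.430) / -7366.535976 = -32.444774

x=-40.552 y=-32.445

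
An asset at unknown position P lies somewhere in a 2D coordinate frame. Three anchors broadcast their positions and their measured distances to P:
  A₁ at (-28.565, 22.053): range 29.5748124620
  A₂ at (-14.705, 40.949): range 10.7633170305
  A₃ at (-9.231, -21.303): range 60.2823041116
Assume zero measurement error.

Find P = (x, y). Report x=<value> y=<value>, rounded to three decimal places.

eq1: (x + 28.565)² + (y − 22.053)² = 29.5748124620²
eq2: (x + 14.705)² + (y − 40.949)² = 10.7633170305²
eq3: (x + 9.231)² + (y + 21.303)² = 60.2823041116²
eq2−eq1, eq2−eq3 (x²,y² cancel):
  -27.720·x − 37.792·y = -1349.584131
  10.948·x − 124.504·y = -4872.135652
det = -27.720·-124.504 − -37.792·10.948 = 3864.997696
x = (-1349.584131·-124.504 − -37.792·-4872.135652) / 3864.997696 = -4.165365
y = (-27.720·-4872.135652 − -1349.584131·10.948) / 3864.997696 = 38.766090

x=-4.165 y=38.766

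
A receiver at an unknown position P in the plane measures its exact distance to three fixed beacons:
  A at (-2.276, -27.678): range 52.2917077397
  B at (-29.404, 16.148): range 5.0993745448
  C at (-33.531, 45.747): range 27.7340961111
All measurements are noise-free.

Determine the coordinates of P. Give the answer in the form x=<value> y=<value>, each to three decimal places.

eq1: (x + 2.276)² + (y + 27.678)² = 52.2917077397²
eq2: (x + 29.404)² + (y − 16.148)² = 5.0993745448²
eq3: (x + 33.531)² + (y − 45.747)² = 27.7340961111²
eq3−eq1, eq3−eq2 (x²,y² cancel):
  62.510·x − 146.850·y = -4411.106721
  8.254·x − 59.198·y = -1348.586384
det = 62.510·-59.198 − -146.850·8.254 = -2488.367080
x = (-4411.106721·-59.198 − -146.850·-1348.586384) / -2488.367080 = -25.353488
y = (62.510·-1348.586384 − -4411.106721·8.254) / -2488.367080 = 19.245898

x=-25.353 y=19.246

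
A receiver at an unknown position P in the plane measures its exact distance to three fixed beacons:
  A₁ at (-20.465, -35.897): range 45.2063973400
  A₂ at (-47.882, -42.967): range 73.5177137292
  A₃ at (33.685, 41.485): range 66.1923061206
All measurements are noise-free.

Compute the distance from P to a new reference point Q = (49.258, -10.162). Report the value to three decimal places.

29.519

eq1: (x + 20.465)² + (y + 35.897)² = 45.2063973400²
eq2: (x + 47.882)² + (y + 42.967)² = 73.5177137292²
eq3: (x − 33.685)² + (y − 41.485)² = 66.1923061206²
eq2−eq1, eq2−eq3 (x²,y² cancel):
  54.834·x + 14.140·y = 929.797693
  163.134·x + 168.904·y = -259.731721
det = 54.834·168.904 − 14.140·163.134 = 6954.967176
x = (929.797693·168.904 − 14.140·-259.731721) / 6954.967176 = 23.108543
y = (54.834·-259.731721 − 929.797693·163.134) / 6954.967176 = -23.856870
|P − Q| = √((23.108543 − 49.258)² + (-23.856870 − -10.162)²) = 29.518529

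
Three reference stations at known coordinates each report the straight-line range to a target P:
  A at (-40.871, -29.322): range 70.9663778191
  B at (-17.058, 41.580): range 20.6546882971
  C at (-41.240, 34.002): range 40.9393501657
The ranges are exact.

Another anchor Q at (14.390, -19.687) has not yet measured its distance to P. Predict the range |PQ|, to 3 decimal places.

51.043

eq1: (x + 40.871)² + (y + 29.322)² = 70.9663778191²
eq2: (x + 17.058)² + (y − 41.580)² = 20.6546882971²
eq3: (x + 41.240)² + (y − 34.002)² = 40.9393501657²
eq2−eq1, eq2−eq3 (x²,y² cancel):
  -47.626·x − 141.804·y = -4099.264071
  -48.364·x − 15.156·y = -412.412403
det = -47.626·-15.156 − -141.804·-48.364 = -6136.389000
x = (-4099.264071·-15.156 − -141.804·-412.412403) / -6136.389000 = -0.594277
y = (-47.626·-412.412403 − -4099.264071·-48.364) / -6136.389000 = 29.107551
|P − Q| = √((-0.594277 − 14.390)² + (29.107551 − -19.687)²) = 51.043479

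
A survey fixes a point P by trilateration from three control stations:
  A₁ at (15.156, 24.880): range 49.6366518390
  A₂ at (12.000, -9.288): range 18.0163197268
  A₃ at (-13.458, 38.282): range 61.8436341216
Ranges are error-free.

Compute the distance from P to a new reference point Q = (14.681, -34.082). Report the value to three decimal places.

eq1: (x − 15.156)² + (y − 24.880)² = 49.6366518390²
eq2: (x − 12.000)² + (y + 9.288)² = 18.0163197268²
eq3: (x + 13.458)² + (y − 38.282)² = 61.8436341216²
eq2−eq1, eq2−eq3 (x²,y² cancel):
  6.312·x + 68.336·y = -1520.757637
  -50.916·x + 95.140·y = -2083.684961
det = 6.312·95.140 − 68.336·-50.916 = 4079.919456
x = (-1520.757637·95.140 − 68.336·-2083.684961) / 4079.919456 = -0.562312
y = (6.312·-2083.684961 − -1520.757637·-50.916) / 4079.919456 = -22.202182
|P − Q| = √((-0.562312 − 14.681)² + (-22.202182 − -34.082)²) = 19.325854

19.326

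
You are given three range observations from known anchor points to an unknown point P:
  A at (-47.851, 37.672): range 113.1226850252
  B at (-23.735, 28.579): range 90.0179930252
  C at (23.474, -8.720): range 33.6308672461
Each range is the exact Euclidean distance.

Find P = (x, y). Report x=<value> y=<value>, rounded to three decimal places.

x=33.654 y=-40.773

eq1: (x + 47.851)² + (y − 37.672)² = 113.1226850252²
eq2: (x + 23.735)² + (y − 28.579)² = 90.0179930252²
eq3: (x − 23.474)² + (y + 8.720)² = 33.6308672461²
eq2−eq1, eq2−eq3 (x²,y² cancel):
  -48.232·x + 18.186·y = -2364.714480
  94.418·x − 74.598·y = 6219.161447
det = -48.232·-74.598 − 18.186·94.418 = 1880.924988
x = (-2364.714480·-74.598 − 18.186·6219.161447) / 1880.924988 = 33.654346
y = (-48.232·6219.161447 − -2364.714480·94.418) / 1880.924988 = -40.773015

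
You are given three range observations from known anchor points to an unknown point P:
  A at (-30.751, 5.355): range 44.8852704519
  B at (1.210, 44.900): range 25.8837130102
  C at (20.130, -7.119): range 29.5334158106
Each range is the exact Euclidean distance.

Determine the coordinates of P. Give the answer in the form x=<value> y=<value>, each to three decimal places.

x=11.296 y=21.062

eq1: (x + 30.751)² + (y − 5.355)² = 44.8852704519²
eq2: (x − 1.210)² + (y − 44.900)² = 25.8837130102²
eq3: (x − 20.130)² + (y + 7.119)² = 29.5334158106²
eq1−eq2, eq1−eq3 (x²,y² cancel):
  63.922·x + 79.090·y = 2387.894978
  101.762·x − 24.948·y = 624.061889
det = 63.922·-24.948 − 79.090·101.762 = -9643.082636
x = (2387.894978·-24.948 − 79.090·624.061889) / -9643.082636 = 11.296207
y = (63.922·624.061889 − 2387.894978·101.762) / -9643.082636 = 21.062319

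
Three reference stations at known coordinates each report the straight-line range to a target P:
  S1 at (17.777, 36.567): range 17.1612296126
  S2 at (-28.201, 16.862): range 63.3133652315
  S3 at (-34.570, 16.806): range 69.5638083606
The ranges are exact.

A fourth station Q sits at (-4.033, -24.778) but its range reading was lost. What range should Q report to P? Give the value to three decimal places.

eq1: (x − 17.777)² + (y − 36.567)² = 17.1612296126²
eq2: (x + 28.201)² + (y − 16.862)² = 63.3133652315²
eq3: (x + 34.570)² + (y − 16.806)² = 69.5638083606²
eq1−eq2, eq1−eq3 (x²,y² cancel):
  -91.956·x − 39.410·y = -4287.618188
  -104.694·x − 39.522·y = -4720.256314
det = -91.956·-39.522 − -39.410·-104.694 = -491.705508
x = (-4287.618188·-39.522 − -39.410·-4720.256314) / -491.705508 = 33.699145
y = (-91.956·-4720.256314 − -4287.618188·-104.694) / -491.705508 = 30.164415
|P − Q| = √((33.699145 − -4.033)² + (30.164415 − -24.778)²) = 66.651210

66.651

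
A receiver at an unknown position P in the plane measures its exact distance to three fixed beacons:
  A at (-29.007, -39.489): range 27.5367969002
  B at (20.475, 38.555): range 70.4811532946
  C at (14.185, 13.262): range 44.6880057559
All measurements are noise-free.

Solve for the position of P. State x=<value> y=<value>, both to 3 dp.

x=-4.241 y=-27.450

eq1: (x + 29.007)² + (y + 39.489)² = 27.5367969002²
eq2: (x − 20.475)² + (y − 38.555)² = 70.4811532946²
eq3: (x − 14.185)² + (y − 13.262)² = 44.6880057559²
eq2−eq1, eq2−eq3 (x²,y² cancel):
  -98.964·x − 156.088·y = 4704.391306
  -12.580·x − 50.586·y = 1441.956330
det = -98.964·-50.586 − -156.088·-12.580 = 3042.605864
x = (4704.391306·-50.586 − -156.088·1441.956330) / 3042.605864 = -4.241187
y = (-98.964·1441.956330 − 4704.391306·-12.580) / 3042.605864 = -27.450326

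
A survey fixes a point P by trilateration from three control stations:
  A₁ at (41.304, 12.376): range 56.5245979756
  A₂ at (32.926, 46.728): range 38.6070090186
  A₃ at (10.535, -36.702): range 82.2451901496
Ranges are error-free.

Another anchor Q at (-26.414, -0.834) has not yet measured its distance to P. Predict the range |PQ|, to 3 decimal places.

eq1: (x − 41.304)² + (y − 12.376)² = 56.5245979756²
eq2: (x − 32.926)² + (y − 46.728)² = 38.6070090186²
eq3: (x − 10.535)² + (y + 36.702)² = 82.2451901496²
eq2−eq1, eq2−eq3 (x²,y² cancel):
  16.756·x − 68.704·y = -3112.970699
  -44.782·x − 166.860·y = -7083.374588
det = 16.756·-166.860 − -68.704·-44.782 = -5872.608688
x = (-3112.970699·-166.860 − -68.704·-7083.374588) / -5872.608688 = -5.580846
y = (16.756·-7083.374588 − -3112.970699·-44.782) / -5872.608688 = 43.948796
|P − Q| = √((-5.580846 − -26.414)² + (43.948796 − -0.834)²) = 49.391488

49.391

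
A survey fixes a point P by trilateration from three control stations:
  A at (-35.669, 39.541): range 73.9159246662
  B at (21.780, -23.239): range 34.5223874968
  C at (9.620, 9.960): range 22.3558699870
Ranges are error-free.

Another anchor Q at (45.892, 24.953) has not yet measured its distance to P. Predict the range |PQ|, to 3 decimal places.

20.616

eq1: (x + 35.669)² + (y − 39.541)² = 73.9159246662²
eq2: (x − 21.780)² + (y + 23.239)² = 34.5223874968²
eq3: (x − 9.620)² + (y − 9.960)² = 22.3558699870²
eq1−eq3, eq1−eq2 (x²,y² cancel):
  90.578·x − 59.162·y = 2319.756754
  114.898·x − 125.560·y = 2450.419960
det = 90.578·-125.560 − -59.162·114.898 = -4575.378204
x = (2319.756754·-125.560 − -59.162·2450.419960) / -4575.378204 = 31.974824
y = (90.578·2450.419960 − 2319.756754·114.898) / -4575.378204 = 9.743735
|P − Q| = √((31.974824 − 45.892)² + (9.743735 − 24.953)²) = 20.615759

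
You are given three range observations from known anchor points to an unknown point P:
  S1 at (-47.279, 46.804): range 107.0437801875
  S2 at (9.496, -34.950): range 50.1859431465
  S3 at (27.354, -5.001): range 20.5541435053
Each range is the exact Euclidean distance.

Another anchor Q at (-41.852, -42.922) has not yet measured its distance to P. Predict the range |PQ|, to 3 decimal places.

eq1: (x + 47.279)² + (y − 46.804)² = 107.0437801875²
eq2: (x − 9.496)² + (y + 34.950)² = 50.1859431465²
eq3: (x − 27.354)² + (y + 5.001)² = 20.5541435053²
eq1−eq3, eq1−eq2 (x²,y² cancel):
  149.266·x − 103.610·y = 7383.231122
  113.550·x − 163.508·y = 5825.500246
det = 149.266·-163.508 − -103.610·113.550 = -12641.269628
x = (7383.231122·-163.508 − -103.610·5825.500246) / -12641.269628 = 47.751317
y = (149.266·5825.500246 − 7383.231122·113.550) / -12641.269628 = -2.466780
|P − Q| = √((47.751317 − -41.852)² + (-2.466780 − -42.922)²) = 98.312661

98.313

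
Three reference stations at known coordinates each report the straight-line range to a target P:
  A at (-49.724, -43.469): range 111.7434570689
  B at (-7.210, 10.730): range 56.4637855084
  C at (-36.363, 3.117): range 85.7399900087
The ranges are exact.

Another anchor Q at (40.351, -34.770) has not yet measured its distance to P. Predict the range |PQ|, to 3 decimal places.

44.149

eq1: (x + 49.724)² + (y + 43.469)² = 111.7434570689²
eq2: (x + 7.210)² + (y − 10.730)² = 56.4637855084²
eq3: (x + 36.363)² + (y − 3.117)² = 85.7399900087²
eq3−eq1, eq3−eq2 (x²,y² cancel):
  -26.722·x − 93.172·y = -2105.207632
  58.306·x + 15.226·y = 2998.320355
det = -26.722·15.226 − -93.172·58.306 = 5025.617460
x = (-2105.207632·15.226 − -93.172·2998.320355) / 5025.617460 = 49.209001
y = (-26.722·2998.320355 − -2105.207632·58.306) / 5025.617460 = 8.481569
|P − Q| = √((49.209001 − 40.351)² + (8.481569 − -34.770)²) = 44.149319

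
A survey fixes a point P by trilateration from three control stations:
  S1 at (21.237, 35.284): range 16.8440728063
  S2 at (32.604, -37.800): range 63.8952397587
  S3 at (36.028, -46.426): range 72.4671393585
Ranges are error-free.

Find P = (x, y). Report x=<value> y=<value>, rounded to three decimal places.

x=35.316 y=26.038

eq1: (x − 21.237)² + (y − 35.284)² = 16.8440728063²
eq2: (x − 32.604)² + (y + 37.800)² = 63.8952397587²
eq3: (x − 36.028)² + (y + 46.426)² = 72.4671393585²
eq3−eq1, eq3−eq2 (x²,y² cancel):
  -29.582·x + 163.420·y = 3210.344063
  -6.848·x + 17.252·y = 207.355179
det = -29.582·17.252 − 163.420·-6.848 = 608.751496
x = (3210.344063·17.252 − 163.420·207.355179) / 608.751496 = 35.316336
y = (-29.582·207.355179 − 3210.344063·-6.848) / 608.751496 = 26.037645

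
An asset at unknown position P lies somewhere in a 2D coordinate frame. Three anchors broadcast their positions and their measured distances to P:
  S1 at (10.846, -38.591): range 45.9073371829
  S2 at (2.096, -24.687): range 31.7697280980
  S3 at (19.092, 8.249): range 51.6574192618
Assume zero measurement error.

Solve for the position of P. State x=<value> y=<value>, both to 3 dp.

x=-27.694 y=-13.649

eq1: (x − 10.846)² + (y + 38.591)² = 45.9073371829²
eq2: (x − 2.096)² + (y + 24.687)² = 31.7697280980²
eq3: (x − 19.092)² + (y − 8.249)² = 51.6574192618²
eq3−eq2, eq3−eq1 (x²,y² cancel):
  -33.992·x − 65.872·y = 1840.464061
  -16.492·x − 93.680·y = 1735.355890
det = -33.992·-93.680 − -65.872·-16.492 = 2098.009536
x = (1840.464061·-93.680 − -65.872·1735.355890) / 2098.009536 = -27.694493
y = (-33.992·1735.355890 − 1840.464061·-16.492) / 2098.009536 = -13.648786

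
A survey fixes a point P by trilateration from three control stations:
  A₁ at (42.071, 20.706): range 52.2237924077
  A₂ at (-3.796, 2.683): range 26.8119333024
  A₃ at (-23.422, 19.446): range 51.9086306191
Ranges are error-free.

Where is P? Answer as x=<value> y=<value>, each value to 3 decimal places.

eq1: (x − 42.071)² + (y − 20.706)² = 52.2237924077²
eq2: (x + 3.796)² + (y − 2.683)² = 26.8119333024²
eq3: (x + 23.422)² + (y − 19.446)² = 51.9086306191²
eq3−eq1, eq3−eq2 (x²,y² cancel):
  130.986·x + 2.520·y = 1239.151916
  39.252·x − 33.526·y = 1070.497270
det = 130.986·-33.526 − 2.520·39.252 = -4490.351676
x = (1239.151916·-33.526 − 2.520·1070.497270) / -4490.351676 = 9.852560
y = (130.986·1070.497270 − 1239.151916·39.252) / -4490.351676 = -20.395054

x=9.853 y=-20.395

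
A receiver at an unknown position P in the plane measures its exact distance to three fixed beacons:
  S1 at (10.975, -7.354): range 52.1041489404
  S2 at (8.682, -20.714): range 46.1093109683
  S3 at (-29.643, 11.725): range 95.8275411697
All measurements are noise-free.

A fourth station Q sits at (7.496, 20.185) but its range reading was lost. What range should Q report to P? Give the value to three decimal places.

75.526

eq1: (x − 10.975)² + (y + 7.354)² = 52.1041489404²
eq2: (x − 8.682)² + (y + 20.714)² = 46.1093109683²
eq3: (x + 29.643)² + (y − 11.725)² = 95.8275411697²
eq1−eq2, eq1−eq3 (x²,y² cancel):
  -4.586·x − 26.720·y = 918.688758
  -81.236·x + 38.158·y = -5626.424177
det = -4.586·38.158 − -26.720·-81.236 = -2345.618508
x = (918.688758·38.158 − -26.720·-5626.424177) / -2345.618508 = 49.148115
y = (-4.586·-5626.424177 − 918.688758·-81.236) / -2345.618508 = -42.817441
|P − Q| = √((49.148115 − 7.496)² + (-42.817441 − 20.185)²) = 75.526196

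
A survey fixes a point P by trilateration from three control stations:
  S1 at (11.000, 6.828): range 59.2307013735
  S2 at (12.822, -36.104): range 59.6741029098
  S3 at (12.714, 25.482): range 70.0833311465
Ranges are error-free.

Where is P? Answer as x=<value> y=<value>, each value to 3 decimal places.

eq1: (x − 11.000)² + (y − 6.828)² = 59.2307013735²
eq2: (x − 12.822)² + (y + 36.104)² = 59.6741029098²
eq3: (x − 12.714)² + (y − 25.482)² = 70.0833311465²
eq3−eq1, eq3−eq2 (x²,y² cancel):
  -3.428·x − 37.308·y = 760.040783
  0.216·x − 123.172·y = 2007.599126
det = -3.428·-123.172 − -37.308·0.216 = 430.292144
x = (760.040783·-123.172 − -37.308·2007.599126) / 430.292144 = -43.496577
y = (-3.428·2007.599126 − 760.040783·0.216) / 430.292144 = -16.375429

x=-43.497 y=-16.375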